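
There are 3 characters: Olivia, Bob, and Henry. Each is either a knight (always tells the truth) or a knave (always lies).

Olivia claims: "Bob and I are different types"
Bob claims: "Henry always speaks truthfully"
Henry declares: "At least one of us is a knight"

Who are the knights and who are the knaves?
Olivia is a knave.
Bob is a knave.
Henry is a knave.

Verification:
- Olivia (knave) says "Bob and I are different types" - this is FALSE (a lie) because Olivia is a knave and Bob is a knave.
- Bob (knave) says "Henry always speaks truthfully" - this is FALSE (a lie) because Henry is a knave.
- Henry (knave) says "At least one of us is a knight" - this is FALSE (a lie) because no one is a knight.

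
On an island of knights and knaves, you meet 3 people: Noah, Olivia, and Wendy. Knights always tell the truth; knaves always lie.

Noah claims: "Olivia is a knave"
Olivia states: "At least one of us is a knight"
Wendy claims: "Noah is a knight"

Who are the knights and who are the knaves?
Noah is a knave.
Olivia is a knight.
Wendy is a knave.

Verification:
- Noah (knave) says "Olivia is a knave" - this is FALSE (a lie) because Olivia is a knight.
- Olivia (knight) says "At least one of us is a knight" - this is TRUE because Olivia is a knight.
- Wendy (knave) says "Noah is a knight" - this is FALSE (a lie) because Noah is a knave.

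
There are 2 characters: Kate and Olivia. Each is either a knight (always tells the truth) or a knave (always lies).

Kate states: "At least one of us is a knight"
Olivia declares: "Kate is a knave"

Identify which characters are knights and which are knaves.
Kate is a knight.
Olivia is a knave.

Verification:
- Kate (knight) says "At least one of us is a knight" - this is TRUE because Kate is a knight.
- Olivia (knave) says "Kate is a knave" - this is FALSE (a lie) because Kate is a knight.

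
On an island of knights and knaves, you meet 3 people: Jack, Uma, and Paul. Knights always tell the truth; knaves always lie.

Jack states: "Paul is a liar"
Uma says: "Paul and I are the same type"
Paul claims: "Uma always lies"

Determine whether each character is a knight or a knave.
Jack is a knave.
Uma is a knave.
Paul is a knight.

Verification:
- Jack (knave) says "Paul is a liar" - this is FALSE (a lie) because Paul is a knight.
- Uma (knave) says "Paul and I are the same type" - this is FALSE (a lie) because Uma is a knave and Paul is a knight.
- Paul (knight) says "Uma always lies" - this is TRUE because Uma is a knave.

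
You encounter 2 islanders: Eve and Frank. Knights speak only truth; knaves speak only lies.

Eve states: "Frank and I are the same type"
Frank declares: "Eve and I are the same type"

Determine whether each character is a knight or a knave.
Eve is a knight.
Frank is a knight.

Verification:
- Eve (knight) says "Frank and I are the same type" - this is TRUE because Eve is a knight and Frank is a knight.
- Frank (knight) says "Eve and I are the same type" - this is TRUE because Frank is a knight and Eve is a knight.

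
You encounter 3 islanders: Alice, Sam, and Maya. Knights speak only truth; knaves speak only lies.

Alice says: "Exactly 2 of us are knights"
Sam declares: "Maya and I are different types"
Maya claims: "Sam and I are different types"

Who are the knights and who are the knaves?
Alice is a knave.
Sam is a knave.
Maya is a knave.

Verification:
- Alice (knave) says "Exactly 2 of us are knights" - this is FALSE (a lie) because there are 0 knights.
- Sam (knave) says "Maya and I are different types" - this is FALSE (a lie) because Sam is a knave and Maya is a knave.
- Maya (knave) says "Sam and I are different types" - this is FALSE (a lie) because Maya is a knave and Sam is a knave.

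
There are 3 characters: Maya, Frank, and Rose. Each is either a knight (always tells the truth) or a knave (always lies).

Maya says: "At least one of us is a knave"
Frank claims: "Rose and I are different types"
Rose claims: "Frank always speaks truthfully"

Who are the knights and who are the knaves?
Maya is a knight.
Frank is a knave.
Rose is a knave.

Verification:
- Maya (knight) says "At least one of us is a knave" - this is TRUE because Frank and Rose are knaves.
- Frank (knave) says "Rose and I are different types" - this is FALSE (a lie) because Frank is a knave and Rose is a knave.
- Rose (knave) says "Frank always speaks truthfully" - this is FALSE (a lie) because Frank is a knave.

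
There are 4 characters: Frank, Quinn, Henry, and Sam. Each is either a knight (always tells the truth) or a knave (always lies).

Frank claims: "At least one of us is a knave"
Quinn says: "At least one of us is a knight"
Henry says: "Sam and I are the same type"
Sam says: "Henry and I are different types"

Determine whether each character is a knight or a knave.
Frank is a knight.
Quinn is a knight.
Henry is a knave.
Sam is a knight.

Verification:
- Frank (knight) says "At least one of us is a knave" - this is TRUE because Henry is a knave.
- Quinn (knight) says "At least one of us is a knight" - this is TRUE because Frank, Quinn, and Sam are knights.
- Henry (knave) says "Sam and I are the same type" - this is FALSE (a lie) because Henry is a knave and Sam is a knight.
- Sam (knight) says "Henry and I are different types" - this is TRUE because Sam is a knight and Henry is a knave.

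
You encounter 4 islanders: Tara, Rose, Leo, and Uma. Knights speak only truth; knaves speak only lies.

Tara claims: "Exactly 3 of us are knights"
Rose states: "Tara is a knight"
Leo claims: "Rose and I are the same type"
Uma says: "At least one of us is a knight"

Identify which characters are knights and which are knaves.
Tara is a knight.
Rose is a knight.
Leo is a knave.
Uma is a knight.

Verification:
- Tara (knight) says "Exactly 3 of us are knights" - this is TRUE because there are 3 knights.
- Rose (knight) says "Tara is a knight" - this is TRUE because Tara is a knight.
- Leo (knave) says "Rose and I are the same type" - this is FALSE (a lie) because Leo is a knave and Rose is a knight.
- Uma (knight) says "At least one of us is a knight" - this is TRUE because Tara, Rose, and Uma are knights.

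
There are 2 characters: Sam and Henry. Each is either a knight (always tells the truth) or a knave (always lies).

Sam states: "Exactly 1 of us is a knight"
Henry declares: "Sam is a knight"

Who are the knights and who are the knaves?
Sam is a knave.
Henry is a knave.

Verification:
- Sam (knave) says "Exactly 1 of us is a knight" - this is FALSE (a lie) because there are 0 knights.
- Henry (knave) says "Sam is a knight" - this is FALSE (a lie) because Sam is a knave.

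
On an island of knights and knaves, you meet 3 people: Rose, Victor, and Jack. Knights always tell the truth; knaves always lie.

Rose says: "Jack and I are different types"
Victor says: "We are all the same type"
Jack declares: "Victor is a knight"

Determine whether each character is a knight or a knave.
Rose is a knight.
Victor is a knave.
Jack is a knave.

Verification:
- Rose (knight) says "Jack and I are different types" - this is TRUE because Rose is a knight and Jack is a knave.
- Victor (knave) says "We are all the same type" - this is FALSE (a lie) because Rose is a knight and Victor and Jack are knaves.
- Jack (knave) says "Victor is a knight" - this is FALSE (a lie) because Victor is a knave.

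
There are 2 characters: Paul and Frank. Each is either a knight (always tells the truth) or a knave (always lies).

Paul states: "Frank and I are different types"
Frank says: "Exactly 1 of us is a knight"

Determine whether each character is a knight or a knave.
Paul is a knave.
Frank is a knave.

Verification:
- Paul (knave) says "Frank and I are different types" - this is FALSE (a lie) because Paul is a knave and Frank is a knave.
- Frank (knave) says "Exactly 1 of us is a knight" - this is FALSE (a lie) because there are 0 knights.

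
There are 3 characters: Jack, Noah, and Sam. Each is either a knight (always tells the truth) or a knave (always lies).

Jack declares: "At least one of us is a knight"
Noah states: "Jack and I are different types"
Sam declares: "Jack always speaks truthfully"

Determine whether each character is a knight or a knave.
Jack is a knave.
Noah is a knave.
Sam is a knave.

Verification:
- Jack (knave) says "At least one of us is a knight" - this is FALSE (a lie) because no one is a knight.
- Noah (knave) says "Jack and I are different types" - this is FALSE (a lie) because Noah is a knave and Jack is a knave.
- Sam (knave) says "Jack always speaks truthfully" - this is FALSE (a lie) because Jack is a knave.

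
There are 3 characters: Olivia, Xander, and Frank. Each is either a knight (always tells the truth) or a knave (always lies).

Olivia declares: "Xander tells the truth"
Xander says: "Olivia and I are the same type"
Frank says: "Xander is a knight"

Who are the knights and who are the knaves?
Olivia is a knight.
Xander is a knight.
Frank is a knight.

Verification:
- Olivia (knight) says "Xander tells the truth" - this is TRUE because Xander is a knight.
- Xander (knight) says "Olivia and I are the same type" - this is TRUE because Xander is a knight and Olivia is a knight.
- Frank (knight) says "Xander is a knight" - this is TRUE because Xander is a knight.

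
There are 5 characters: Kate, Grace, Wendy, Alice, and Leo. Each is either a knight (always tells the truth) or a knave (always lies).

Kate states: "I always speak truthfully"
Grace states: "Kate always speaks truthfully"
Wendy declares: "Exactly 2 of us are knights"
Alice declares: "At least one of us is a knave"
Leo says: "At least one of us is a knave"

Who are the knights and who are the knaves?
Kate is a knight.
Grace is a knight.
Wendy is a knave.
Alice is a knight.
Leo is a knight.

Verification:
- Kate (knight) says "I always speak truthfully" - this is TRUE because Kate is a knight.
- Grace (knight) says "Kate always speaks truthfully" - this is TRUE because Kate is a knight.
- Wendy (knave) says "Exactly 2 of us are knights" - this is FALSE (a lie) because there are 4 knights.
- Alice (knight) says "At least one of us is a knave" - this is TRUE because Wendy is a knave.
- Leo (knight) says "At least one of us is a knave" - this is TRUE because Wendy is a knave.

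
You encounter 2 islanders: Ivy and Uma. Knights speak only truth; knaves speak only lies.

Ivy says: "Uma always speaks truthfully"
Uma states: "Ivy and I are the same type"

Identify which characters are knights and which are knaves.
Ivy is a knight.
Uma is a knight.

Verification:
- Ivy (knight) says "Uma always speaks truthfully" - this is TRUE because Uma is a knight.
- Uma (knight) says "Ivy and I are the same type" - this is TRUE because Uma is a knight and Ivy is a knight.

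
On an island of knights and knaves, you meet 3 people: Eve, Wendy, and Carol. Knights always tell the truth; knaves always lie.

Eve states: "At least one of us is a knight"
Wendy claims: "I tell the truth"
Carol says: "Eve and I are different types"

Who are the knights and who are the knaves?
Eve is a knave.
Wendy is a knave.
Carol is a knave.

Verification:
- Eve (knave) says "At least one of us is a knight" - this is FALSE (a lie) because no one is a knight.
- Wendy (knave) says "I tell the truth" - this is FALSE (a lie) because Wendy is a knave.
- Carol (knave) says "Eve and I are different types" - this is FALSE (a lie) because Carol is a knave and Eve is a knave.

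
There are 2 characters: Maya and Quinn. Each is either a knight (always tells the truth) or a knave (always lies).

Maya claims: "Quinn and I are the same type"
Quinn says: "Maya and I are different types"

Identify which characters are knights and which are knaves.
Maya is a knave.
Quinn is a knight.

Verification:
- Maya (knave) says "Quinn and I are the same type" - this is FALSE (a lie) because Maya is a knave and Quinn is a knight.
- Quinn (knight) says "Maya and I are different types" - this is TRUE because Quinn is a knight and Maya is a knave.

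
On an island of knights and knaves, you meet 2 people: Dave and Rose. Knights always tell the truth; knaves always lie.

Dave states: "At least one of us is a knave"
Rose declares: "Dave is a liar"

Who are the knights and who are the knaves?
Dave is a knight.
Rose is a knave.

Verification:
- Dave (knight) says "At least one of us is a knave" - this is TRUE because Rose is a knave.
- Rose (knave) says "Dave is a liar" - this is FALSE (a lie) because Dave is a knight.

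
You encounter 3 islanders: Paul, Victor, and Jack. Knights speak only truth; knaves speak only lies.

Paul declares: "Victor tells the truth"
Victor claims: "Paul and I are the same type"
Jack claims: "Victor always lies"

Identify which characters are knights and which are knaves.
Paul is a knight.
Victor is a knight.
Jack is a knave.

Verification:
- Paul (knight) says "Victor tells the truth" - this is TRUE because Victor is a knight.
- Victor (knight) says "Paul and I are the same type" - this is TRUE because Victor is a knight and Paul is a knight.
- Jack (knave) says "Victor always lies" - this is FALSE (a lie) because Victor is a knight.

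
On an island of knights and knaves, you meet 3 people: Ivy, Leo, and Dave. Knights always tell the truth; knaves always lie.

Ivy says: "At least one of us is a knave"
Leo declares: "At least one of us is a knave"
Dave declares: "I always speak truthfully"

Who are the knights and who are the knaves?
Ivy is a knight.
Leo is a knight.
Dave is a knave.

Verification:
- Ivy (knight) says "At least one of us is a knave" - this is TRUE because Dave is a knave.
- Leo (knight) says "At least one of us is a knave" - this is TRUE because Dave is a knave.
- Dave (knave) says "I always speak truthfully" - this is FALSE (a lie) because Dave is a knave.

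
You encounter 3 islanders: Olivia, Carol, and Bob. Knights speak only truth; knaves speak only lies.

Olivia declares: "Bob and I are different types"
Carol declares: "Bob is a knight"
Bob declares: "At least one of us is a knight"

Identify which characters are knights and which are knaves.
Olivia is a knave.
Carol is a knave.
Bob is a knave.

Verification:
- Olivia (knave) says "Bob and I are different types" - this is FALSE (a lie) because Olivia is a knave and Bob is a knave.
- Carol (knave) says "Bob is a knight" - this is FALSE (a lie) because Bob is a knave.
- Bob (knave) says "At least one of us is a knight" - this is FALSE (a lie) because no one is a knight.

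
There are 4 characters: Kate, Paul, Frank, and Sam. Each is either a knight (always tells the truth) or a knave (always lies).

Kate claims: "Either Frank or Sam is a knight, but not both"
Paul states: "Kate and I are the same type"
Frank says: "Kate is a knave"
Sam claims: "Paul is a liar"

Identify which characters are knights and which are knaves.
Kate is a knight.
Paul is a knave.
Frank is a knave.
Sam is a knight.

Verification:
- Kate (knight) says "Either Frank or Sam is a knight, but not both" - this is TRUE because Frank is a knave and Sam is a knight.
- Paul (knave) says "Kate and I are the same type" - this is FALSE (a lie) because Paul is a knave and Kate is a knight.
- Frank (knave) says "Kate is a knave" - this is FALSE (a lie) because Kate is a knight.
- Sam (knight) says "Paul is a liar" - this is TRUE because Paul is a knave.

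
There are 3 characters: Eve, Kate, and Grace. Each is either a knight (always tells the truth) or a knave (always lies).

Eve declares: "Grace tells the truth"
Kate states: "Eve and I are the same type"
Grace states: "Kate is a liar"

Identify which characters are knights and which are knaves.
Eve is a knight.
Kate is a knave.
Grace is a knight.

Verification:
- Eve (knight) says "Grace tells the truth" - this is TRUE because Grace is a knight.
- Kate (knave) says "Eve and I are the same type" - this is FALSE (a lie) because Kate is a knave and Eve is a knight.
- Grace (knight) says "Kate is a liar" - this is TRUE because Kate is a knave.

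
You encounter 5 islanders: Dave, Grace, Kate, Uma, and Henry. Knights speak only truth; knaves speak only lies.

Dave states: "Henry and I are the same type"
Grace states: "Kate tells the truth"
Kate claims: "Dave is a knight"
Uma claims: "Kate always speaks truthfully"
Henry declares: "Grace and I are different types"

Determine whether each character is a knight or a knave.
Dave is a knave.
Grace is a knave.
Kate is a knave.
Uma is a knave.
Henry is a knight.

Verification:
- Dave (knave) says "Henry and I are the same type" - this is FALSE (a lie) because Dave is a knave and Henry is a knight.
- Grace (knave) says "Kate tells the truth" - this is FALSE (a lie) because Kate is a knave.
- Kate (knave) says "Dave is a knight" - this is FALSE (a lie) because Dave is a knave.
- Uma (knave) says "Kate always speaks truthfully" - this is FALSE (a lie) because Kate is a knave.
- Henry (knight) says "Grace and I are different types" - this is TRUE because Henry is a knight and Grace is a knave.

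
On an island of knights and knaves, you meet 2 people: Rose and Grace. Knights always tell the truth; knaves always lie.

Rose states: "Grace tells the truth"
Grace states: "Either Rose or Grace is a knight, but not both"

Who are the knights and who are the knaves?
Rose is a knave.
Grace is a knave.

Verification:
- Rose (knave) says "Grace tells the truth" - this is FALSE (a lie) because Grace is a knave.
- Grace (knave) says "Either Rose or Grace is a knight, but not both" - this is FALSE (a lie) because Rose is a knave and Grace is a knave.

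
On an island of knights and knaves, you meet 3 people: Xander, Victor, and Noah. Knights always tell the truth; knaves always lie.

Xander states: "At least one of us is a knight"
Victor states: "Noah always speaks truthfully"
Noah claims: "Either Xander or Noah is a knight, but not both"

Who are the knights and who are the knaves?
Xander is a knave.
Victor is a knave.
Noah is a knave.

Verification:
- Xander (knave) says "At least one of us is a knight" - this is FALSE (a lie) because no one is a knight.
- Victor (knave) says "Noah always speaks truthfully" - this is FALSE (a lie) because Noah is a knave.
- Noah (knave) says "Either Xander or Noah is a knight, but not both" - this is FALSE (a lie) because Xander is a knave and Noah is a knave.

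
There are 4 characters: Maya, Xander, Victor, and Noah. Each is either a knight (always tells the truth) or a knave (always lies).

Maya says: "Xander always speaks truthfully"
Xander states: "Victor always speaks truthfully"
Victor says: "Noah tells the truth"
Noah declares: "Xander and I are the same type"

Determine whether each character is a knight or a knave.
Maya is a knight.
Xander is a knight.
Victor is a knight.
Noah is a knight.

Verification:
- Maya (knight) says "Xander always speaks truthfully" - this is TRUE because Xander is a knight.
- Xander (knight) says "Victor always speaks truthfully" - this is TRUE because Victor is a knight.
- Victor (knight) says "Noah tells the truth" - this is TRUE because Noah is a knight.
- Noah (knight) says "Xander and I are the same type" - this is TRUE because Noah is a knight and Xander is a knight.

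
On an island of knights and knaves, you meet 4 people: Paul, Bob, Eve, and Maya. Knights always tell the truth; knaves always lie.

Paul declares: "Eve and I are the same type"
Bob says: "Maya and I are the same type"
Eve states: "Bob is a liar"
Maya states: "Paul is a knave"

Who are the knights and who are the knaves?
Paul is a knave.
Bob is a knave.
Eve is a knight.
Maya is a knight.

Verification:
- Paul (knave) says "Eve and I are the same type" - this is FALSE (a lie) because Paul is a knave and Eve is a knight.
- Bob (knave) says "Maya and I are the same type" - this is FALSE (a lie) because Bob is a knave and Maya is a knight.
- Eve (knight) says "Bob is a liar" - this is TRUE because Bob is a knave.
- Maya (knight) says "Paul is a knave" - this is TRUE because Paul is a knave.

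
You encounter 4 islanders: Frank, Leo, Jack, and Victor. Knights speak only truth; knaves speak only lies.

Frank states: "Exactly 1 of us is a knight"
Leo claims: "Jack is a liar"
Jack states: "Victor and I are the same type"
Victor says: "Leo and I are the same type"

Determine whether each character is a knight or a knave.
Frank is a knave.
Leo is a knight.
Jack is a knave.
Victor is a knight.

Verification:
- Frank (knave) says "Exactly 1 of us is a knight" - this is FALSE (a lie) because there are 2 knights.
- Leo (knight) says "Jack is a liar" - this is TRUE because Jack is a knave.
- Jack (knave) says "Victor and I are the same type" - this is FALSE (a lie) because Jack is a knave and Victor is a knight.
- Victor (knight) says "Leo and I are the same type" - this is TRUE because Victor is a knight and Leo is a knight.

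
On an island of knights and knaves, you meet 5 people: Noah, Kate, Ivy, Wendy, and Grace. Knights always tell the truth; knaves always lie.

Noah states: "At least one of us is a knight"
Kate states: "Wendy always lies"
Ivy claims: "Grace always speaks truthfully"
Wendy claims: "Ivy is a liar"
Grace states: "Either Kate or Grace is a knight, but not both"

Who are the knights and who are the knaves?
Noah is a knight.
Kate is a knave.
Ivy is a knave.
Wendy is a knight.
Grace is a knave.

Verification:
- Noah (knight) says "At least one of us is a knight" - this is TRUE because Noah and Wendy are knights.
- Kate (knave) says "Wendy always lies" - this is FALSE (a lie) because Wendy is a knight.
- Ivy (knave) says "Grace always speaks truthfully" - this is FALSE (a lie) because Grace is a knave.
- Wendy (knight) says "Ivy is a liar" - this is TRUE because Ivy is a knave.
- Grace (knave) says "Either Kate or Grace is a knight, but not both" - this is FALSE (a lie) because Kate is a knave and Grace is a knave.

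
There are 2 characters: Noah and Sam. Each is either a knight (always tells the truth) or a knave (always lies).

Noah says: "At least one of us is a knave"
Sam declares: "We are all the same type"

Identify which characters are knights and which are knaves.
Noah is a knight.
Sam is a knave.

Verification:
- Noah (knight) says "At least one of us is a knave" - this is TRUE because Sam is a knave.
- Sam (knave) says "We are all the same type" - this is FALSE (a lie) because Noah is a knight and Sam is a knave.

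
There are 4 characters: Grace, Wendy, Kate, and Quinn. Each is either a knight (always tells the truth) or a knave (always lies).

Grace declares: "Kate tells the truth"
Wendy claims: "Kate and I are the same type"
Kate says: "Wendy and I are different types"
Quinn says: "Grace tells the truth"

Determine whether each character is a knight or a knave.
Grace is a knight.
Wendy is a knave.
Kate is a knight.
Quinn is a knight.

Verification:
- Grace (knight) says "Kate tells the truth" - this is TRUE because Kate is a knight.
- Wendy (knave) says "Kate and I are the same type" - this is FALSE (a lie) because Wendy is a knave and Kate is a knight.
- Kate (knight) says "Wendy and I are different types" - this is TRUE because Kate is a knight and Wendy is a knave.
- Quinn (knight) says "Grace tells the truth" - this is TRUE because Grace is a knight.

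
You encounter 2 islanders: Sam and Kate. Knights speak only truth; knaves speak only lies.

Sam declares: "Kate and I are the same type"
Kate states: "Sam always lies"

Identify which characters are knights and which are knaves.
Sam is a knave.
Kate is a knight.

Verification:
- Sam (knave) says "Kate and I are the same type" - this is FALSE (a lie) because Sam is a knave and Kate is a knight.
- Kate (knight) says "Sam always lies" - this is TRUE because Sam is a knave.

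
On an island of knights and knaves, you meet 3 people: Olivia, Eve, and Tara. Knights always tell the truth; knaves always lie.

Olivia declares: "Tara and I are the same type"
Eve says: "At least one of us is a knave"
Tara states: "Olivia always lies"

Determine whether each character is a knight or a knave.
Olivia is a knave.
Eve is a knight.
Tara is a knight.

Verification:
- Olivia (knave) says "Tara and I are the same type" - this is FALSE (a lie) because Olivia is a knave and Tara is a knight.
- Eve (knight) says "At least one of us is a knave" - this is TRUE because Olivia is a knave.
- Tara (knight) says "Olivia always lies" - this is TRUE because Olivia is a knave.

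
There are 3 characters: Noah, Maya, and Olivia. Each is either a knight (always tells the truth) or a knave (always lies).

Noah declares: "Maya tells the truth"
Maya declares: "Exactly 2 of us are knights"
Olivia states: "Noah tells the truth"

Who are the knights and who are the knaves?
Noah is a knave.
Maya is a knave.
Olivia is a knave.

Verification:
- Noah (knave) says "Maya tells the truth" - this is FALSE (a lie) because Maya is a knave.
- Maya (knave) says "Exactly 2 of us are knights" - this is FALSE (a lie) because there are 0 knights.
- Olivia (knave) says "Noah tells the truth" - this is FALSE (a lie) because Noah is a knave.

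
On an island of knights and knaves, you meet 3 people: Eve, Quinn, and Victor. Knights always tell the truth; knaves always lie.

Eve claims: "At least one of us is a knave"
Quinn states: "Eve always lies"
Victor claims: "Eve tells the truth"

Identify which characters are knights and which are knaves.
Eve is a knight.
Quinn is a knave.
Victor is a knight.

Verification:
- Eve (knight) says "At least one of us is a knave" - this is TRUE because Quinn is a knave.
- Quinn (knave) says "Eve always lies" - this is FALSE (a lie) because Eve is a knight.
- Victor (knight) says "Eve tells the truth" - this is TRUE because Eve is a knight.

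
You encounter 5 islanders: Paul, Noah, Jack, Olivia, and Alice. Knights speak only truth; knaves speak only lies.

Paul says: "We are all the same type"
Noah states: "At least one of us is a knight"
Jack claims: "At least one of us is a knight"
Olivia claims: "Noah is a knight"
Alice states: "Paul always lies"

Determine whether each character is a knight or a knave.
Paul is a knave.
Noah is a knight.
Jack is a knight.
Olivia is a knight.
Alice is a knight.

Verification:
- Paul (knave) says "We are all the same type" - this is FALSE (a lie) because Noah, Jack, Olivia, and Alice are knights and Paul is a knave.
- Noah (knight) says "At least one of us is a knight" - this is TRUE because Noah, Jack, Olivia, and Alice are knights.
- Jack (knight) says "At least one of us is a knight" - this is TRUE because Noah, Jack, Olivia, and Alice are knights.
- Olivia (knight) says "Noah is a knight" - this is TRUE because Noah is a knight.
- Alice (knight) says "Paul always lies" - this is TRUE because Paul is a knave.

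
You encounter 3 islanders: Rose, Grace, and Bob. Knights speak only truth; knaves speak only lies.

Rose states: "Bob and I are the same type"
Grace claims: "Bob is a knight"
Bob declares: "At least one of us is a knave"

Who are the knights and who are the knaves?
Rose is a knave.
Grace is a knight.
Bob is a knight.

Verification:
- Rose (knave) says "Bob and I are the same type" - this is FALSE (a lie) because Rose is a knave and Bob is a knight.
- Grace (knight) says "Bob is a knight" - this is TRUE because Bob is a knight.
- Bob (knight) says "At least one of us is a knave" - this is TRUE because Rose is a knave.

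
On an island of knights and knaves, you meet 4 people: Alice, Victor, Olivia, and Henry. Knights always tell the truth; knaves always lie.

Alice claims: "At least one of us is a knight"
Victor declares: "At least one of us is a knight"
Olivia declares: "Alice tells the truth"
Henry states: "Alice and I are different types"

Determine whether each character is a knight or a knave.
Alice is a knave.
Victor is a knave.
Olivia is a knave.
Henry is a knave.

Verification:
- Alice (knave) says "At least one of us is a knight" - this is FALSE (a lie) because no one is a knight.
- Victor (knave) says "At least one of us is a knight" - this is FALSE (a lie) because no one is a knight.
- Olivia (knave) says "Alice tells the truth" - this is FALSE (a lie) because Alice is a knave.
- Henry (knave) says "Alice and I are different types" - this is FALSE (a lie) because Henry is a knave and Alice is a knave.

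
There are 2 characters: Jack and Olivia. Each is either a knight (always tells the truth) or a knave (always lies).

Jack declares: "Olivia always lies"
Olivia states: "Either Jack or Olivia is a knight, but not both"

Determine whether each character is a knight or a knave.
Jack is a knave.
Olivia is a knight.

Verification:
- Jack (knave) says "Olivia always lies" - this is FALSE (a lie) because Olivia is a knight.
- Olivia (knight) says "Either Jack or Olivia is a knight, but not both" - this is TRUE because Jack is a knave and Olivia is a knight.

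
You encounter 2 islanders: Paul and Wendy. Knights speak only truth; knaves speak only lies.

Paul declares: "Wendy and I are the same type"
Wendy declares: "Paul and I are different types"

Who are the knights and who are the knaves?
Paul is a knave.
Wendy is a knight.

Verification:
- Paul (knave) says "Wendy and I are the same type" - this is FALSE (a lie) because Paul is a knave and Wendy is a knight.
- Wendy (knight) says "Paul and I are different types" - this is TRUE because Wendy is a knight and Paul is a knave.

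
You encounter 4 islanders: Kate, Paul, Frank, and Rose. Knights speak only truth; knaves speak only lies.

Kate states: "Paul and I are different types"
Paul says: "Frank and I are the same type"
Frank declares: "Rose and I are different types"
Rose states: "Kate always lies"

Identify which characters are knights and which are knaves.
Kate is a knight.
Paul is a knave.
Frank is a knight.
Rose is a knave.

Verification:
- Kate (knight) says "Paul and I are different types" - this is TRUE because Kate is a knight and Paul is a knave.
- Paul (knave) says "Frank and I are the same type" - this is FALSE (a lie) because Paul is a knave and Frank is a knight.
- Frank (knight) says "Rose and I are different types" - this is TRUE because Frank is a knight and Rose is a knave.
- Rose (knave) says "Kate always lies" - this is FALSE (a lie) because Kate is a knight.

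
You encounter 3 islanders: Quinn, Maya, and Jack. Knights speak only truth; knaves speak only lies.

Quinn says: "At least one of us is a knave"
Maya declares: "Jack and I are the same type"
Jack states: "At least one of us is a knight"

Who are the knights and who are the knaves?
Quinn is a knight.
Maya is a knave.
Jack is a knight.

Verification:
- Quinn (knight) says "At least one of us is a knave" - this is TRUE because Maya is a knave.
- Maya (knave) says "Jack and I are the same type" - this is FALSE (a lie) because Maya is a knave and Jack is a knight.
- Jack (knight) says "At least one of us is a knight" - this is TRUE because Quinn and Jack are knights.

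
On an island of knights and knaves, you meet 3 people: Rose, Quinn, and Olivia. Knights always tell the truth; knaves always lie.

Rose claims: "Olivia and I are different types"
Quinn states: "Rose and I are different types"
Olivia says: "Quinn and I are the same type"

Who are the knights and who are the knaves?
Rose is a knave.
Quinn is a knight.
Olivia is a knave.

Verification:
- Rose (knave) says "Olivia and I are different types" - this is FALSE (a lie) because Rose is a knave and Olivia is a knave.
- Quinn (knight) says "Rose and I are different types" - this is TRUE because Quinn is a knight and Rose is a knave.
- Olivia (knave) says "Quinn and I are the same type" - this is FALSE (a lie) because Olivia is a knave and Quinn is a knight.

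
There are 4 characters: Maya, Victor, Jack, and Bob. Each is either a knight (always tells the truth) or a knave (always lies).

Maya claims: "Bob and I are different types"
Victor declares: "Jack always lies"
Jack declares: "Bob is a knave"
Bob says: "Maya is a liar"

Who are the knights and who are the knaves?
Maya is a knight.
Victor is a knave.
Jack is a knight.
Bob is a knave.

Verification:
- Maya (knight) says "Bob and I are different types" - this is TRUE because Maya is a knight and Bob is a knave.
- Victor (knave) says "Jack always lies" - this is FALSE (a lie) because Jack is a knight.
- Jack (knight) says "Bob is a knave" - this is TRUE because Bob is a knave.
- Bob (knave) says "Maya is a liar" - this is FALSE (a lie) because Maya is a knight.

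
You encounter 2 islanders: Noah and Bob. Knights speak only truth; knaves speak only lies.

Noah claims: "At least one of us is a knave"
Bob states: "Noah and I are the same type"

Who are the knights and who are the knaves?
Noah is a knight.
Bob is a knave.

Verification:
- Noah (knight) says "At least one of us is a knave" - this is TRUE because Bob is a knave.
- Bob (knave) says "Noah and I are the same type" - this is FALSE (a lie) because Bob is a knave and Noah is a knight.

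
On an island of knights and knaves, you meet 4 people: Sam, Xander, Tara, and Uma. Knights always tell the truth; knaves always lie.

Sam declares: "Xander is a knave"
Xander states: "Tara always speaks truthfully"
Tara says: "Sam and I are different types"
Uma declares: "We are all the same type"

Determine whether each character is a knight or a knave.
Sam is a knave.
Xander is a knight.
Tara is a knight.
Uma is a knave.

Verification:
- Sam (knave) says "Xander is a knave" - this is FALSE (a lie) because Xander is a knight.
- Xander (knight) says "Tara always speaks truthfully" - this is TRUE because Tara is a knight.
- Tara (knight) says "Sam and I are different types" - this is TRUE because Tara is a knight and Sam is a knave.
- Uma (knave) says "We are all the same type" - this is FALSE (a lie) because Xander and Tara are knights and Sam and Uma are knaves.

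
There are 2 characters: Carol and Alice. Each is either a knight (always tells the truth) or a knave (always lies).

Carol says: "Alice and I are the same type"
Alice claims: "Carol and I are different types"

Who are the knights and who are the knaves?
Carol is a knave.
Alice is a knight.

Verification:
- Carol (knave) says "Alice and I are the same type" - this is FALSE (a lie) because Carol is a knave and Alice is a knight.
- Alice (knight) says "Carol and I are different types" - this is TRUE because Alice is a knight and Carol is a knave.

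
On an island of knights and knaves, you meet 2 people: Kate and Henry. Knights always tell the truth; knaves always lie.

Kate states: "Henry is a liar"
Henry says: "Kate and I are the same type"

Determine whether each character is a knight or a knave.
Kate is a knight.
Henry is a knave.

Verification:
- Kate (knight) says "Henry is a liar" - this is TRUE because Henry is a knave.
- Henry (knave) says "Kate and I are the same type" - this is FALSE (a lie) because Henry is a knave and Kate is a knight.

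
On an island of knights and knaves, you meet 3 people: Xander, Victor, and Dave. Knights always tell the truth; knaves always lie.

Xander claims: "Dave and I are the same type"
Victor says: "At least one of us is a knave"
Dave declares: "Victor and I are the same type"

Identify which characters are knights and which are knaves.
Xander is a knave.
Victor is a knight.
Dave is a knight.

Verification:
- Xander (knave) says "Dave and I are the same type" - this is FALSE (a lie) because Xander is a knave and Dave is a knight.
- Victor (knight) says "At least one of us is a knave" - this is TRUE because Xander is a knave.
- Dave (knight) says "Victor and I are the same type" - this is TRUE because Dave is a knight and Victor is a knight.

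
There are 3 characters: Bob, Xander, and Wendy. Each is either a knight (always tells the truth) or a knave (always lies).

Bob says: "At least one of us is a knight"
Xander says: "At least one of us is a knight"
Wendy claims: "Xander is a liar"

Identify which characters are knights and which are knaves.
Bob is a knight.
Xander is a knight.
Wendy is a knave.

Verification:
- Bob (knight) says "At least one of us is a knight" - this is TRUE because Bob and Xander are knights.
- Xander (knight) says "At least one of us is a knight" - this is TRUE because Bob and Xander are knights.
- Wendy (knave) says "Xander is a liar" - this is FALSE (a lie) because Xander is a knight.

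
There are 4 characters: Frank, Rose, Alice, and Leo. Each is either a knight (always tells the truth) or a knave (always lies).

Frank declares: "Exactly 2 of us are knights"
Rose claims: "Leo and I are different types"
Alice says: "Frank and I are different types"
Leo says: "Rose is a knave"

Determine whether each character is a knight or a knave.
Frank is a knave.
Rose is a knight.
Alice is a knave.
Leo is a knave.

Verification:
- Frank (knave) says "Exactly 2 of us are knights" - this is FALSE (a lie) because there are 1 knights.
- Rose (knight) says "Leo and I are different types" - this is TRUE because Rose is a knight and Leo is a knave.
- Alice (knave) says "Frank and I are different types" - this is FALSE (a lie) because Alice is a knave and Frank is a knave.
- Leo (knave) says "Rose is a knave" - this is FALSE (a lie) because Rose is a knight.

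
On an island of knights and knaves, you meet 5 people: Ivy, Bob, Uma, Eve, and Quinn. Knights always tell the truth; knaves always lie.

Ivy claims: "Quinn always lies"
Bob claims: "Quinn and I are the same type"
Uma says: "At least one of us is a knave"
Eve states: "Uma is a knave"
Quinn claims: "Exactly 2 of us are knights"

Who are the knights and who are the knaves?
Ivy is a knave.
Bob is a knave.
Uma is a knight.
Eve is a knave.
Quinn is a knight.

Verification:
- Ivy (knave) says "Quinn always lies" - this is FALSE (a lie) because Quinn is a knight.
- Bob (knave) says "Quinn and I are the same type" - this is FALSE (a lie) because Bob is a knave and Quinn is a knight.
- Uma (knight) says "At least one of us is a knave" - this is TRUE because Ivy, Bob, and Eve are knaves.
- Eve (knave) says "Uma is a knave" - this is FALSE (a lie) because Uma is a knight.
- Quinn (knight) says "Exactly 2 of us are knights" - this is TRUE because there are 2 knights.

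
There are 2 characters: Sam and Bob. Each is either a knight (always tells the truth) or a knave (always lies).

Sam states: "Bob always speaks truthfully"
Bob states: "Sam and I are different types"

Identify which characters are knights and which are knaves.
Sam is a knave.
Bob is a knave.

Verification:
- Sam (knave) says "Bob always speaks truthfully" - this is FALSE (a lie) because Bob is a knave.
- Bob (knave) says "Sam and I are different types" - this is FALSE (a lie) because Bob is a knave and Sam is a knave.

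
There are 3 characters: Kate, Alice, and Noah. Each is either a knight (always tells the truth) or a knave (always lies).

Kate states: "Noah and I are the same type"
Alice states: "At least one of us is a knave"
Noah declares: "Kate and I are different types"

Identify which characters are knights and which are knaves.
Kate is a knave.
Alice is a knight.
Noah is a knight.

Verification:
- Kate (knave) says "Noah and I are the same type" - this is FALSE (a lie) because Kate is a knave and Noah is a knight.
- Alice (knight) says "At least one of us is a knave" - this is TRUE because Kate is a knave.
- Noah (knight) says "Kate and I are different types" - this is TRUE because Noah is a knight and Kate is a knave.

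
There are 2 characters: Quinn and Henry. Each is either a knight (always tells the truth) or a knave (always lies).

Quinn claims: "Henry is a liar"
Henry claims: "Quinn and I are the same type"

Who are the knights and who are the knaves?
Quinn is a knight.
Henry is a knave.

Verification:
- Quinn (knight) says "Henry is a liar" - this is TRUE because Henry is a knave.
- Henry (knave) says "Quinn and I are the same type" - this is FALSE (a lie) because Henry is a knave and Quinn is a knight.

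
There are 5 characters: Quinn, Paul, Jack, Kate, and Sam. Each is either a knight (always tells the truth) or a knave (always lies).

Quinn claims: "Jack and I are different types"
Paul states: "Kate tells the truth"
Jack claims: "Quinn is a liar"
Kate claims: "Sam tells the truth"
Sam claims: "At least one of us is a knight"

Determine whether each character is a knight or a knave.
Quinn is a knight.
Paul is a knight.
Jack is a knave.
Kate is a knight.
Sam is a knight.

Verification:
- Quinn (knight) says "Jack and I are different types" - this is TRUE because Quinn is a knight and Jack is a knave.
- Paul (knight) says "Kate tells the truth" - this is TRUE because Kate is a knight.
- Jack (knave) says "Quinn is a liar" - this is FALSE (a lie) because Quinn is a knight.
- Kate (knight) says "Sam tells the truth" - this is TRUE because Sam is a knight.
- Sam (knight) says "At least one of us is a knight" - this is TRUE because Quinn, Paul, Kate, and Sam are knights.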